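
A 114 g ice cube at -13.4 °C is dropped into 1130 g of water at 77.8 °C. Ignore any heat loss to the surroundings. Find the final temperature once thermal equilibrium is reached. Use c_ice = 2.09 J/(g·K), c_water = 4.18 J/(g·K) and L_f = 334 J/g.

T_f ≈ 62.7 °C

Conservation of energy gives ΣQ = 0:
ice -13.4→0 °C: 114×2.09×13.4 = 3192.7
  latent heat to melt: 114×334 = 38076
  meltwater 0→T: 114×4.18×T = 476.52 T
  water cools: 1130×4.18×(T − 77.8) = 4723.4(T − 77.8)
5199.9 T = 367481 − 41269 = 326212
T ≈ 62.73 °C — above 0 °C, consistent with complete melting.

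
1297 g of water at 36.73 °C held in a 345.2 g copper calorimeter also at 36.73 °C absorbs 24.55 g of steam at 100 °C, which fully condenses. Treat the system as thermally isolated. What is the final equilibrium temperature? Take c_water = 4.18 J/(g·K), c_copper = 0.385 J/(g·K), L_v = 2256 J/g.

T_f ≈ 47.7 °C

Setting the total heat transfer to zero:
steam→water at 100 °C releases m L_v = 24.55×2256 = 55385; condensate cools 100→T: 24.55×4.18×(T − 100) = 102.62(T − 100); original water: 5421.5(T − 36.73); cup: 132.9(T − 36.73)
5657 T = 55385 + 10262 + 204012 = 269658
T ≈ 47.67 °C, under the boiling point, so the assumption holds.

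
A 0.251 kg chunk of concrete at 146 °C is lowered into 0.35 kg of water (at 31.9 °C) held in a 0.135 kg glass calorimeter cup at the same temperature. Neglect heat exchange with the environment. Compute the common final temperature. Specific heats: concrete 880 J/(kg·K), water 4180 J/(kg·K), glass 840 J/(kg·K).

T_f ≈ 45.9 °C

Energy conservation, ΣQ = 0:
0.251×880×(T − 146) + 0.35×4180×(T − 31.9) + 0.135×840×(T − 31.9) = 0
(220.88 + 1463 + 113.4) T = 220.88×146 + 1463×31.9 + 113.4×31.9
T ≈ 45.92 °C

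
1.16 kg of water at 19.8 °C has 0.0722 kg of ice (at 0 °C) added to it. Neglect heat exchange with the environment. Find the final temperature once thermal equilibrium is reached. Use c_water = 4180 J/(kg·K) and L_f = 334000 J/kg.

T_f ≈ 14.0 °C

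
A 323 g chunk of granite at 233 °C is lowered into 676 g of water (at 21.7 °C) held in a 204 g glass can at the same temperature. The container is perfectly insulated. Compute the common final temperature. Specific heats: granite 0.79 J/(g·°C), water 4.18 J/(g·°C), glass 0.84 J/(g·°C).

Taking heat into each body as positive, Σ m c ΔT = 0:
323·0.79·(T − 233) + 676·4.18·(T − 21.7) + 204·0.84·(T − 21.7) = 0
3252.2 T = 124490
T = 124490 / 3252.2 = 38.3 °C

T_f ≈ 38.3 °C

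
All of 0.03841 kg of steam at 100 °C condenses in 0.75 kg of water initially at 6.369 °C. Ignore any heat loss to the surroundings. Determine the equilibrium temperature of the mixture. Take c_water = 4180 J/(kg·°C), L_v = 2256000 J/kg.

T_f ≈ 37.2 °C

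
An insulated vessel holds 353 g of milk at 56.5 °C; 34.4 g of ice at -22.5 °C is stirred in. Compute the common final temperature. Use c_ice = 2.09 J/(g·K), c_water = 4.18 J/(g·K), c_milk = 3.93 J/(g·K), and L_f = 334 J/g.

Net heat exchanged in the isolated system is zero:
warm ice to 0 °C: 34.4·2.09·(0 − (-22.5)) = 1617.7; melt ice: 34.4·334 = 11490; meltwater 0→T: 34.4·4.18·T = 143.79 T; milk: 1387.3(T − 56.5)
1531.1 T = 78382 − 13107 = 65275
T ≈ 42.63 °C — above 0 °C, consistent with complete melting.

T_f ≈ 42.6 °C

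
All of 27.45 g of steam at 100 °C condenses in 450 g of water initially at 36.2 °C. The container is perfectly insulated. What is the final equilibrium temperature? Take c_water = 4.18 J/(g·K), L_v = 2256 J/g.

Net heat exchanged in the isolated system is zero:
latent heat released on condensation: 27.45×2256 = 61927
  condensed water 100 °C→T: 114.74(T − 100)
  water warms: 450×4.18×(T − 36.2) = 1881(T − 36.2)
1995.7 T = 61927 + 11474 + 68092 = 141494
T ≈ 70.90 °C — below 100 °C, confirming all the steam condensed.

T_f ≈ 70.9 °C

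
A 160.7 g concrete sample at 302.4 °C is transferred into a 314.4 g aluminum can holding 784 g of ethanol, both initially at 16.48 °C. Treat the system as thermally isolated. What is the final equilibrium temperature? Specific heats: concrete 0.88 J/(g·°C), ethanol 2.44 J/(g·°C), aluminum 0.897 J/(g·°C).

T_f ≈ 33.8 °C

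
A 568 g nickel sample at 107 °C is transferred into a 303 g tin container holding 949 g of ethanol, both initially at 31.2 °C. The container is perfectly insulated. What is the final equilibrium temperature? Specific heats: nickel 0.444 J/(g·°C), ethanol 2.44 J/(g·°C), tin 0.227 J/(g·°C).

With ΣQ=0 the equilibrium temperature is the m·c-weighted mean:
T_f = (252.19·107 + 2315.6·31.2 + 68.78·31.2) / (252.19 + 2315.6 + 68.78)
    = 101376 / 2636.5 ≈ 38.45 °C

T_f ≈ 38.5 °C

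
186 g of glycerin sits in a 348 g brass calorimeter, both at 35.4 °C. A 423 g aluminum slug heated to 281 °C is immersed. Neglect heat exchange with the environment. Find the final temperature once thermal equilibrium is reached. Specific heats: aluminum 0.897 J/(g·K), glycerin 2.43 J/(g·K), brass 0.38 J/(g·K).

T_f ≈ 132.1 °C

Taking heat into each body as positive, Σ m c ΔT = 0:
423*0.897*(T − 281) + 186*2.43*(T − 35.4) + 348*0.38*(T − 35.4) = 0
379.43(T − 281) + 451.98(T − 35.4) + 132.24(T − 35.4) = 0
(379.43 + 451.98 + 132.24) T = 379.43*281 + 451.98*35.4 + 132.24*35.4
T ≈ 132.10 °C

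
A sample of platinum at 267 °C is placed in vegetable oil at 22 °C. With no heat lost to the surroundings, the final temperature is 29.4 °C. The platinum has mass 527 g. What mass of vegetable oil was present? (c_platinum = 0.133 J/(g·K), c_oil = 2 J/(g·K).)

m ≈ 1130 g

Heat lost by the platinum = heat gained by the oil:
527×0.133×(267 − 29.4) = m×2×(29.4 − 22)
14.8 m = 16654  ⇒  m ≈ 1125 g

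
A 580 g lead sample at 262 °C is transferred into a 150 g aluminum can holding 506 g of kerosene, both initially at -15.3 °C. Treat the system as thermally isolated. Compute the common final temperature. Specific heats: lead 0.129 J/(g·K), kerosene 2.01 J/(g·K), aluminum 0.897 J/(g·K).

T_f ≈ 1.6 °C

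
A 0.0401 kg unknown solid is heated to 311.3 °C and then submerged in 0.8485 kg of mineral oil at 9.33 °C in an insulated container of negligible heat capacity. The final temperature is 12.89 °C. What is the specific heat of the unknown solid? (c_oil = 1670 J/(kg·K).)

c ≈ 422 J/(kg·K)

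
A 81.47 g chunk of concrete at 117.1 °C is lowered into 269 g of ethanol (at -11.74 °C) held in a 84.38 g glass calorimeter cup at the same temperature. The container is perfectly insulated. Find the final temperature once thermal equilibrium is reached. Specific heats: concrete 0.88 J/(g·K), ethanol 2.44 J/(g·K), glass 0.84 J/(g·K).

T_f ≈ -0.2 °C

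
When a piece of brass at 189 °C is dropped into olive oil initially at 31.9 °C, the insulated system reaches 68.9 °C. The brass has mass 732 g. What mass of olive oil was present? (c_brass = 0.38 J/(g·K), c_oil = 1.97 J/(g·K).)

m ≈ 458 g

|Q_brass| = |Q_oil|:
732·0.38·(189 − 68.9) = m·1.97·(68.9 − 31.9)
72.89 m = 33407  ⇒  m ≈ 458.3 g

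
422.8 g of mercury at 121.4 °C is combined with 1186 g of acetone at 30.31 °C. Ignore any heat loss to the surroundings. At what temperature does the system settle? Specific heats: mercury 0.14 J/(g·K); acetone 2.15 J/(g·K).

Heat gained plus heat lost sum to zero:
422.8*0.14*(T − 121.4) + 1186*2.15*(T − 30.31) = 0
2609.1 T = 84473
T = 84473 / 2609.1 = 32.4 °C

T_f ≈ 32.4 °C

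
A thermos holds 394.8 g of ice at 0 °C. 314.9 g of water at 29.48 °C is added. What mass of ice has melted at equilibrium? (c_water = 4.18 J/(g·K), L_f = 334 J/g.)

m_melted ≈ 116 g

Cooling the water to 0 °C releases 314.9·4.18·29.48 = 38804 J.
Melting all 394.8 g of ice would need 394.8·334 = 131863 J.
38804 J < 131863 J, so only part of the ice melts and the system sits at 0 °C.
m_melted·334 = 38804  ⇒  m_melted ≈ 116.2 g.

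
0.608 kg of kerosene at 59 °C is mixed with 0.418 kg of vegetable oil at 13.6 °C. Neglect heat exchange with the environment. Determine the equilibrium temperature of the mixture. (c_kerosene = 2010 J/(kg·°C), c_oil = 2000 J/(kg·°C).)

|Q_kerosene| = |Q_oil|:
0.608×2010×(59 − T) = 0.418×2000×(T − 13.6)
1222.1(59 − T) = 836(T − 13.6)
2058.1 T = 83472  ⇒  T ≈ 40.56 °C

T_f ≈ 40.6 °C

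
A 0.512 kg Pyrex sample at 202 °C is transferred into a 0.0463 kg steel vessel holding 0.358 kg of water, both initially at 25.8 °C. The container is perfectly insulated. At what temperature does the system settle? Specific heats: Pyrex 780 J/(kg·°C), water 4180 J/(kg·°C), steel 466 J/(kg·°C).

Conservation of energy gives ΣQ = 0:
0.512*780*(T − 202) + 0.358*4180*(T − 25.8) + 0.0463*466*(T − 25.8) = 0
(399.36 + 1496.4 + 21.58) T = 399.36*202 + 1496.4*25.8 + 21.58*25.8
T = 119836/1917.4 ≈ 62.50 °C

T_f ≈ 62.5 °C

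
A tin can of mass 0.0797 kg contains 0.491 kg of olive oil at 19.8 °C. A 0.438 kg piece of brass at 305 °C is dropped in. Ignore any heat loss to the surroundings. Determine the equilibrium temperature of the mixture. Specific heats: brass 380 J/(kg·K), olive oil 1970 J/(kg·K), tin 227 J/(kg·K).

T_f ≈ 61.0 °C

Energy conservation, ΣQ = 0:
0.438·380·(T − 305) + 0.491·1970·(T − 19.8) + 0.0797·227·(T − 19.8) = 0
166.44(T − 305) + 967.27(T − 19.8) + 18.09(T − 19.8) = 0
1151.8 T = 70274
T ≈ 61.01 °C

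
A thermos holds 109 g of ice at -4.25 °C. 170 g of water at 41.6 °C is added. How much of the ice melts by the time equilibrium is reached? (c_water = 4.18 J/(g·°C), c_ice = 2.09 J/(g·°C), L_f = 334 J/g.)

Cooling the water to 0 °C releases 170×4.18×41.6 = 29561 J.
Warming the ice to 0 °C takes 109×2.09×4.25 = 968.19 J, leaving 28593 J for melting.
Fully melting the ice requires m_ice L_f = 109×334 = 36406 J.
28593 J < 36406 J, so only part of the ice melts and the system sits at 0 °C.
m_melt = 28593 / L_f = 85.61 g.

m_melted ≈ 85.6 g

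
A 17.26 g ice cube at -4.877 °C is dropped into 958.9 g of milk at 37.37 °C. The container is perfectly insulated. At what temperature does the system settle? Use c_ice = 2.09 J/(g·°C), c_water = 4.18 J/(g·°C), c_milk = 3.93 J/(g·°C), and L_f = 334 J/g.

T_f ≈ 35.1 °C

Taking heat into each body as positive, Σ m c ΔT = 0:
warm ice to 0 °C: 17.26×2.09×(0 − (-4.877)) = 175.93; fusion: m_ice L_f = 17.26×334 = 5764.8; warm the meltwater: 72.15 T; milk: 3768.5(T − 37.37)
3840.6 T = 140828 − 5940.8 = 134887
T ≈ 35.12 °C. Since T > 0 °C, the all-ice-melts assumption holds.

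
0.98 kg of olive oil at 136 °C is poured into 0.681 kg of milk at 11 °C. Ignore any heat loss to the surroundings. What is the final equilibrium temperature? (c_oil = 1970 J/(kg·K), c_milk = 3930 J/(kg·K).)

T_f ≈ 63.4 °C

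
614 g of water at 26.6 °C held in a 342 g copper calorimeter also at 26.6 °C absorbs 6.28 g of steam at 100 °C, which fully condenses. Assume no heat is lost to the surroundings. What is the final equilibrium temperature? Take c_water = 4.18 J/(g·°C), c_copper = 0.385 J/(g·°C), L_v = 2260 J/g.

Let T be the final temperature. ΣQ_i = 0:
condense steam: −6.28·2260 = −14193; condensate cools 100→T: 6.28·4.18·(T − 100) = 26.25(T − 100); original water: 2566.5(T − 26.6); copper cup: 342·0.385·(T − 26.6) = 131.67(T − 26.6)
2724.4 T = 14193 + 2625 + 71772 = 88590
T ≈ 32.52 °C, under the boiling point, so the assumption holds.

T_f ≈ 32.5 °C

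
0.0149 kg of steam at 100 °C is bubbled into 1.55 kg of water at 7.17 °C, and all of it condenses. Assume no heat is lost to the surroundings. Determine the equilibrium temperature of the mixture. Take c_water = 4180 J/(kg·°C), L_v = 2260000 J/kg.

T_f ≈ 13.2 °C

Taking heat into each body as positive, Σ m c ΔT = 0:
condense steam: −0.0149·2260000 = −33674
  condensate cools 100→T: 0.0149·4180·(T − 100) = 62.28(T − 100)
  original water: 6479(T − 7.17)
6541.3 T = 33674 + 6228.2 + 46454 = 86357
T ≈ 13.20 °C — below 100 °C, confirming all the steam condensed.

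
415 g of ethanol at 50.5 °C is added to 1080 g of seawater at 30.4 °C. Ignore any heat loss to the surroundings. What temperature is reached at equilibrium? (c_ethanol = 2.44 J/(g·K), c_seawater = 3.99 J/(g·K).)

Set heat shed by the hot body equal to heat absorbed by the cold body:
415·2.44·(50.5 − T) = 1080·3.99·(T − 30.4)
1012.6(50.5 − T) = 4309.2(T − 30.4)
5321.8 T = 182136  ⇒  T ≈ 34.22 °C

T_f ≈ 34.2 °C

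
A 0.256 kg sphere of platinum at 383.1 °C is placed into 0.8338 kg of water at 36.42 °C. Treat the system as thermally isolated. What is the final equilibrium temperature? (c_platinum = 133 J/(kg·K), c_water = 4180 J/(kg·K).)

Set heat shed by the hot body equal to heat absorbed by the cold body:
0.256×133×(383.1 − T) = 0.8338×4180×(T − 36.42)
34.05(383.1 − T) = 3485.3(T − 36.42)
3519.3 T = 139978  ⇒  T ≈ 39.77 °C

T_f ≈ 39.8 °C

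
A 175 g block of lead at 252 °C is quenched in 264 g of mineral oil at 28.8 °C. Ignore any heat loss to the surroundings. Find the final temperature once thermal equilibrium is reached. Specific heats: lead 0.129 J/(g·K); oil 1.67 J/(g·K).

Heat lost by the lead equals heat gained by the oil:
175×0.129×(252 − T) = 264×1.67×(T − 28.8)
22.57(252 − T) = 440.88(T − 28.8)
463.45 T = 18386  ⇒  T ≈ 39.67 °C

T_f ≈ 39.7 °C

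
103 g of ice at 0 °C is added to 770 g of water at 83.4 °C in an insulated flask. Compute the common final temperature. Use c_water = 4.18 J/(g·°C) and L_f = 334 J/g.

T_f ≈ 64.1 °C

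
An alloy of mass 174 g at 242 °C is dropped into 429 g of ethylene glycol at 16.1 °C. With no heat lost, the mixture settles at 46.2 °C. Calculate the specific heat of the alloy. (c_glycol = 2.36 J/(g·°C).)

Net heat exchanged in the isolated system is zero:
174·c·(46.2 − 242) + 429·2.36·(46.2 − 16.1) = 0
-34069 c = -30474
c = -30474/-34069 ≈ 0.8945 J/(g·°C)

c ≈ 0.894 J/(g·°C)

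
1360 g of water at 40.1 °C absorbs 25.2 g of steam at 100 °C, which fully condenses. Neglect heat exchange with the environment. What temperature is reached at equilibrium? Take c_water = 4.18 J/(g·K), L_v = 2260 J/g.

T_f ≈ 51.0 °C

Sum of m c ΔT and latent-heat terms is zero:
latent heat released on condensation: 25.2·2260 = 56952
  condensate cools 100→T: 25.2·4.18·(T − 100) = 105.34(T − 100)
  original water: 5684.8(T − 40.1)
5790.1 T = 56952 + 10534 + 227960 = 295446
T ≈ 51.03 °C, under the boiling point, so the assumption holds.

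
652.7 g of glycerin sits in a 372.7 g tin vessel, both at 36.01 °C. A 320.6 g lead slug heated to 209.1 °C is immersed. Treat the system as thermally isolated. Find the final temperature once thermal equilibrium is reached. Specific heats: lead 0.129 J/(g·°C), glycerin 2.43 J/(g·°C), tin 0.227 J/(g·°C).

Setting the total heat transfer to zero:
320.6*0.129*(T − 209.1) + 652.7*2.43*(T − 36.01) + 372.7*0.227*(T − 36.01) = 0
(41.36 + 1586.1 + 84.6) T = 41.36*209.1 + 1586.1*36.01 + 84.6*36.01
T = 68808/1712 ≈ 40.19 °C

T_f ≈ 40.2 °C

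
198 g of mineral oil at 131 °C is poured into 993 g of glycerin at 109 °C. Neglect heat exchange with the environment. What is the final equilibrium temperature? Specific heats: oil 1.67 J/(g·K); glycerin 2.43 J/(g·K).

T_f ≈ 111.7 °C

Taking heat into each body as positive, Σ m c ΔT = 0:
198×1.67×(T − 131) + 993×2.43×(T − 109) = 0
2743.7 T = 306332
T = 306332 / 2743.7 = 112 °C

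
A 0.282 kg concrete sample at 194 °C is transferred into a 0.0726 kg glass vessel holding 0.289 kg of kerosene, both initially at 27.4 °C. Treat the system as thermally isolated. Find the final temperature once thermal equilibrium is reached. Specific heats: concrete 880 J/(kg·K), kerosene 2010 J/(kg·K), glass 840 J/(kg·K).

Conservation of energy gives ΣQ = 0:
0.282*880*(T − 194) + 0.289*2010*(T − 27.4) + 0.0726*840*(T − 27.4) = 0
890.03 T = 65730
T = 65730 / 890.03 = 73.9 °C

T_f ≈ 73.9 °C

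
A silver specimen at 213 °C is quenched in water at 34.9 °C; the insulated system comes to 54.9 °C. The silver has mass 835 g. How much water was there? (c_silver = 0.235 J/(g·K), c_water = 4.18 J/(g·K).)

m ≈ 371 g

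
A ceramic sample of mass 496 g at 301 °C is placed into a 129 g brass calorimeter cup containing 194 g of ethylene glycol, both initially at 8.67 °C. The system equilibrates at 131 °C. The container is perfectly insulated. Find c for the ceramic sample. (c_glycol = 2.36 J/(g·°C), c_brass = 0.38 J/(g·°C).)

c ≈ 0.735 J/(g·°C)

Setting the total heat transfer to zero:
496×c×(131 − 301) + 194×2.36×(131 − 8.67) + 129×0.38×(131 − 8.67) = 0
-84320 c = -62004
c = -62004/-84320 ≈ 0.7353 J/(g·°C)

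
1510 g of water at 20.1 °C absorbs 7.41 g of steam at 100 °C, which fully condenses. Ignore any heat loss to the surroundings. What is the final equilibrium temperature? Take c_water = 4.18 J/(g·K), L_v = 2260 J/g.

Conservation of energy gives ΣQ = 0:
steam→water at 100 °C releases m L_v = 7.41×2260 = 16747; condensed water 100 °C→T: 30.97(T − 100); water warms: 1510×4.18×(T − 20.1) = 6311.8(T − 20.1)
6342.8 T = 16747 + 3097.4 + 126867 = 146711
T ≈ 23.13 °C (< 100 °C, so full condensation is consistent).

T_f ≈ 23.1 °C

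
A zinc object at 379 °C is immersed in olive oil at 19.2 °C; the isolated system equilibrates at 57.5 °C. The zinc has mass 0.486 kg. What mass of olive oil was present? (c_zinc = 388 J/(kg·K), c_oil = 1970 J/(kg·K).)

m ≈ 0.803 kg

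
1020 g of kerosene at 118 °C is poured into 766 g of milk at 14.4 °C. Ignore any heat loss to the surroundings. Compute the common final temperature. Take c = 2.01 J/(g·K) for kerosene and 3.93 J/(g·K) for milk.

T_f = Σ m_i c_i T_i / Σ m_i c_i:
T_f = (2050.2×118 + 3010.4×14.4) / (2050.2 + 3010.4)
    = 285273 / 5060.6 ≈ 56.37 °C

T_f ≈ 56.4 °C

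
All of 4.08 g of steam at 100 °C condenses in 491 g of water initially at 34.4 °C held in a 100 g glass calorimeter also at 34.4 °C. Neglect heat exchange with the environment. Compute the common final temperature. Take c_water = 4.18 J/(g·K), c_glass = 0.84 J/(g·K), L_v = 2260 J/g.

Let T be the final temperature. ΣQ_i = 0:
latent heat released on condensation: 4.08·2260 = 9220.8
  condensate cools 100→T: 4.08·4.18·(T − 100) = 17.05(T − 100)
  original water: 2052.4(T − 34.4)
  glass cup: 100·0.84·(T − 34.4) = 84(T − 34.4)
2153.4 T = 9220.8 + 1705.4 + 73491 = 84418
T ≈ 39.20 °C — below 100 °C, confirming all the steam condensed.

T_f ≈ 39.2 °C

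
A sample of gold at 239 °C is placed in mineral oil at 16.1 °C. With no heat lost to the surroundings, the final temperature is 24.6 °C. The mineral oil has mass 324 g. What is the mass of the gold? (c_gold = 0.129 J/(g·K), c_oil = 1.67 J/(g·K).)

Net heat exchanged in the isolated system is zero:
m×0.129×(24.6 − 239) + 324×1.67×(24.6 − 16.1) = 0
-27.66 m = -4599.2
m = -4599.2/-27.66 ≈ 166.3 g

m ≈ 166 g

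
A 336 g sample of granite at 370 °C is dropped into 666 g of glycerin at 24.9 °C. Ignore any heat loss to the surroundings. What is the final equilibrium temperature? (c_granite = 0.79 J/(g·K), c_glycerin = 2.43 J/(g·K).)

Let T be the final temperature. ΣQ_i = 0:
336*0.79*(T − 370) + 666*2.43*(T − 24.9) = 0
265.44(T − 370) + 1618.4(T − 24.9) = 0
(265.44 + 1618.4) T = 265.44*370 + 1618.4*24.9
T = 138510/1883.8 ≈ 73.53 °C

T_f ≈ 73.5 °C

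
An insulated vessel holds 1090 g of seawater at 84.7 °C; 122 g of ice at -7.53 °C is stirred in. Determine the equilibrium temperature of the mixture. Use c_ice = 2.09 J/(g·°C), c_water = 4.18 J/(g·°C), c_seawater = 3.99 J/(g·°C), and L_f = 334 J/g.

T_f ≈ 67.0 °C

Setting the total heat transfer to zero:
ice -7.53→0 °C: 122·2.09·7.53 = 1920
  fusion: m_ice L_f = 122·334 = 40748
  warm the meltwater: 509.96 T
  seawater cools: 1090·3.99·(T − 84.7) = 4349.1(T − 84.7)
4859.1 T = 368369 − 42668 = 325701
T ≈ 67.03 °C — above 0 °C, consistent with complete melting.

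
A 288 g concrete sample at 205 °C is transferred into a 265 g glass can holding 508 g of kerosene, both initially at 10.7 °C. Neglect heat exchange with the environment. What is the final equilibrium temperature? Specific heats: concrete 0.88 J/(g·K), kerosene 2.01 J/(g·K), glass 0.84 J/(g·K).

T_f ≈ 43.6 °C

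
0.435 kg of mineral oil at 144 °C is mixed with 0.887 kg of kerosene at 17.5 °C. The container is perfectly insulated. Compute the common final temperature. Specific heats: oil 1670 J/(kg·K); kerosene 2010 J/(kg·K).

T_f ≈ 54.1 °C

Heat gained plus heat lost sum to zero:
0.435·1670·(T − 144) + 0.887·2010·(T − 17.5) = 0
(726.45 + 1782.9) T = 726.45·144 + 1782.9·17.5
T = 135809/2509.3 ≈ 54.12 °C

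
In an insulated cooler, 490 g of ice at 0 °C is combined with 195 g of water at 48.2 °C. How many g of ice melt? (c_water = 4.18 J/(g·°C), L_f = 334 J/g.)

m_melted ≈ 118 g

Heat available from the water dropping to 0 °C: 195×4.18×48.2 = 39288 J.
To melt every bit of ice: 490×334 = 163660 J.
Since 39288 < 163660 J, not all the ice melts; equilibrium is at 0 °C.
m_melted×334 = 39288  ⇒  m_melted ≈ 117.6 g.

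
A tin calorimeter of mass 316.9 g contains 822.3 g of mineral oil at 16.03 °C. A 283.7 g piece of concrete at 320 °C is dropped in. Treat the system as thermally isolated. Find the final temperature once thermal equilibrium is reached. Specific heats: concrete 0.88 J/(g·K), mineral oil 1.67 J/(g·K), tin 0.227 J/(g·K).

T_f ≈ 60.8 °C

Conservation of energy gives ΣQ = 0:
283.7·0.88·(T − 320) + 822.3·1.67·(T − 16.03) + 316.9·0.227·(T − 16.03) = 0
249.66(T − 320) + 1373.2(T − 16.03) + 71.94(T − 16.03) = 0
(249.66 + 1373.2 + 71.94) T = 249.66·320 + 1373.2·16.03 + 71.94·16.03
T = 103056/1694.8 ≈ 60.81 °C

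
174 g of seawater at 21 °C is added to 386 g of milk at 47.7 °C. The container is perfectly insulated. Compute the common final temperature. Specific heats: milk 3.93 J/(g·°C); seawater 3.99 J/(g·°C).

T_f ≈ 39.3 °C

Taking heat into each body as positive, Σ m c ΔT = 0:
386·3.93·(T − 47.7) + 174·3.99·(T − 21) = 0
2211.2 T = 86939
T = 86939 / 2211.2 = 39.3 °C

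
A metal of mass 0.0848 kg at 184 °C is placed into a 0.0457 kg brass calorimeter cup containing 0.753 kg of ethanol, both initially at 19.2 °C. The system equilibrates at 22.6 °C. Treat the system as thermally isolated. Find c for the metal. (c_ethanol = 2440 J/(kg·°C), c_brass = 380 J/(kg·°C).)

Setting the total heat transfer to zero:
0.0848×c×(22.6 − 184) + 0.753×2440×(22.6 − 19.2) + 0.0457×380×(22.6 − 19.2) = 0
-13.69 c = -6305.9
c = -6305.9/-13.69 ≈ 460.7 J/(kg·°C)

c ≈ 461 J/(kg·°C)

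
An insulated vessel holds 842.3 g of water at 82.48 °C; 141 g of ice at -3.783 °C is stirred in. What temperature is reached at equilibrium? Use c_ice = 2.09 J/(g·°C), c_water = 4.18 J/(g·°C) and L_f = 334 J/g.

Energy balance with sensible and latent terms:
ice -3.783→0 °C: 141×2.09×3.783 = 1114.8
  melt ice: 141×334 = 47094
  meltwater 0→T: 141×4.18×T = 589.38 T
  water cools: 842.3×4.18×(T − 82.48) = 3520.8(T − 82.48)
4110.2 T = 290397 − 48209 = 242188
T ≈ 58.92 °C — above 0 °C, consistent with complete melting.

T_f ≈ 58.9 °C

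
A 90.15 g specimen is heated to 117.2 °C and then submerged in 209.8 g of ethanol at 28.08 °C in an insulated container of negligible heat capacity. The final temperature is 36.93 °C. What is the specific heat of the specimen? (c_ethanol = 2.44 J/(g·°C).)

Net heat exchanged in the isolated system is zero:
90.15×c×(36.93 − 117.2) + 209.8×2.44×(36.93 − 28.08) = 0
-7236.3 c = -4530.4
c = -4530.4/-7236.3 ≈ 0.6261 J/(g·°C)

c ≈ 0.626 J/(g·°C)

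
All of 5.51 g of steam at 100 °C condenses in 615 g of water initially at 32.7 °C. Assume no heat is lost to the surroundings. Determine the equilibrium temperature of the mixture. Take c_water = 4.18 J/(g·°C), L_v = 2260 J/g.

T_f ≈ 38.1 °C

Conservation of energy gives ΣQ = 0:
steam→water at 100 °C releases m L_v = 5.51·2260 = 12453; condensed water 100 °C→T: 23.03(T − 100); original water: 2570.7(T − 32.7)
2593.7 T = 12453 + 2303.2 + 84062 = 98818
T ≈ 38.10 °C, under the boiling point, so the assumption holds.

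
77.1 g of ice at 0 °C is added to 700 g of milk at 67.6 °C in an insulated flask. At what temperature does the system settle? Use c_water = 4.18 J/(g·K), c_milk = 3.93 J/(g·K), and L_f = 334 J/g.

Let T be the final temperature. ΣQ_i = 0:
latent heat to melt: 77.1·334 = 25751
  warm the meltwater: 322.28 T
  milk cools: 700·3.93·(T − 67.6) = 2751(T − 67.6)
3073.3 T = 185968 − 25751 = 160216
T ≈ 52.13 °C — above 0 °C, consistent with complete melting.

T_f ≈ 52.1 °C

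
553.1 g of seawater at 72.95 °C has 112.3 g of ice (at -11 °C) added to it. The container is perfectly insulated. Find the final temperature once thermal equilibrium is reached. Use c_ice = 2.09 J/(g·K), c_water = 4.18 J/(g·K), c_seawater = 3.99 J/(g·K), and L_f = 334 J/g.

Taking heat into each body as positive, Σ m c ΔT = 0:
ice -11→0 °C: 112.3×2.09×11 = 2581.8; melt ice: 112.3×334 = 37508; meltwater 0→T: 112.3×4.18×T = 469.41 T; seawater cools: 553.1×3.99×(T − 72.95) = 2206.9(T − 72.95)
2676.3 T = 160991 − 40090 = 120901
T ≈ 45.18 °C — above 0 °C, consistent with complete melting.

T_f ≈ 45.2 °C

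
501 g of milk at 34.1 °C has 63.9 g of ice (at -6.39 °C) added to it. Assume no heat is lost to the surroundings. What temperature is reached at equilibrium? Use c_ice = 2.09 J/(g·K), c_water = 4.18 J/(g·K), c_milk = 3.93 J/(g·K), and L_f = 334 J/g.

Setting the total heat transfer to zero:
warm ice to 0 °C: 63.9×2.09×(0 − (-6.39)) = 853.39
  fusion: m_ice L_f = 63.9×334 = 21343
  meltwater 0→T: 63.9×4.18×T = 267.1 T
  milk cools: 501×3.93×(T − 34.1) = 1968.9(T − 34.1)
2236 T = 67141 − 22196 = 44945
T ≈ 20.10 °C. Since T > 0 °C, the all-ice-melts assumption holds.

T_f ≈ 20.1 °C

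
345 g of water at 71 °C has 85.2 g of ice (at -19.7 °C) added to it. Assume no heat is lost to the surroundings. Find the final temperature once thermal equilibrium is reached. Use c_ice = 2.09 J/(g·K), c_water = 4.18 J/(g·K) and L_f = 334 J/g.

T_f ≈ 39.2 °C

Taking heat into each body as positive, Σ m c ΔT = 0:
ice -19.7→0 °C: 85.2×2.09×19.7 = 3507.9; fusion: m_ice L_f = 85.2×334 = 28457; meltwater 0→T: 85.2×4.18×T = 356.14 T; water cools: 345×4.18×(T − 71) = 1442.1(T − 71)
1798.2 T = 102389 − 31965 = 70424
T ≈ 39.16 °C. Since T > 0 °C, the all-ice-melts assumption holds.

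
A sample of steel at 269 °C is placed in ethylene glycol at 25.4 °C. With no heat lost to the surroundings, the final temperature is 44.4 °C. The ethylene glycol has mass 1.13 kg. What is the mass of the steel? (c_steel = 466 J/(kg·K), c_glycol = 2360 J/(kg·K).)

m ≈ 0.484 kg

Taking heat into each body as positive, Σ m c ΔT = 0:
m·466·(44.4 − 269) + 1.13·2360·(44.4 − 25.4) = 0
-104664 m = -50669
m = -50669/-104664 ≈ 0.4841 kg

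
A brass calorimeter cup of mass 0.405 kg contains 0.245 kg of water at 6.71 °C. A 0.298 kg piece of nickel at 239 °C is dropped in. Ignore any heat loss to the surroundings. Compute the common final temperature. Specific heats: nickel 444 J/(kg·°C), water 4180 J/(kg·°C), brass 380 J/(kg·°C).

T_f ≈ 30.2 °C

T_f = Σ m_i c_i T_i / Σ m_i c_i:
T_f = (132.31·239 + 1024.1·6.71 + 153.9·6.71) / (132.31 + 1024.1 + 153.9)
    = 39527 / 1310.3 ≈ 30.17 °C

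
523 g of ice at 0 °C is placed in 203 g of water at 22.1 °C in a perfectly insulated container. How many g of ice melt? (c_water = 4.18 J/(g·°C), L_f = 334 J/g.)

Cooling the water to 0 °C releases 203·4.18·22.1 = 18753 J.
To melt every bit of ice: 523·334 = 174682 J.
Since 18753 < 174682 J, not all the ice melts; equilibrium is at 0 °C.
m_melt = 18753 / L_f = 56.15 g.

m_melted ≈ 56.1 g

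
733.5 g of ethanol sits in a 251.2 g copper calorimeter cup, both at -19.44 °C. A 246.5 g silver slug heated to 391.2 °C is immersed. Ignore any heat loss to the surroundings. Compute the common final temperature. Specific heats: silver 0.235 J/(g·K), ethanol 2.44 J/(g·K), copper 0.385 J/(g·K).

T_f ≈ -7.2 °C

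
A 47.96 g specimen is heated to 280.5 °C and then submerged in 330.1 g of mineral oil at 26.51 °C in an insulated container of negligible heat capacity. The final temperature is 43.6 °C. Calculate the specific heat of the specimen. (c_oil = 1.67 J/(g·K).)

c ≈ 0.829 J/(g·K)

m_s c (T_s − T_f) = m_oil c_oil (T_f − T_0):
47.96×c×(280.5 − 43.6) = 330.1×1.67×(43.6 − 26.51)
11362 c = 9421.2  ⇒  c ≈ 0.8292 J/(g·K)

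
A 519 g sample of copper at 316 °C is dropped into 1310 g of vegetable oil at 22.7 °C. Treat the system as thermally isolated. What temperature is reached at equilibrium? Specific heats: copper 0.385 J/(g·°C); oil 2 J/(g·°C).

T_f ≈ 43.5 °C

Let T be the final temperature. ΣQ_i = 0:
519×0.385×(T − 316) + 1310×2×(T − 22.7) = 0
(199.81 + 2620) T = 199.81×316 + 2620×22.7
T = 122616 / 2819.8 = 43.5 °C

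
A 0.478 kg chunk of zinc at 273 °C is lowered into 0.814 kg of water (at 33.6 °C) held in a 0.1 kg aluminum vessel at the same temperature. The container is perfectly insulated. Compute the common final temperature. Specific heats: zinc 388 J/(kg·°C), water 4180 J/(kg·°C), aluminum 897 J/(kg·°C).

Taking heat into each body as positive, Σ m c ΔT = 0:
0.478×388×(T − 273) + 0.814×4180×(T − 33.6) + 0.1×897×(T − 33.6) = 0
185.46(T − 273) + 3402.5(T − 33.6) + 89.7(T − 33.6) = 0
(185.46 + 3402.5 + 89.7) T = 185.46×273 + 3402.5×33.6 + 89.7×33.6
T = 167970/3677.7 ≈ 45.67 °C

T_f ≈ 45.7 °C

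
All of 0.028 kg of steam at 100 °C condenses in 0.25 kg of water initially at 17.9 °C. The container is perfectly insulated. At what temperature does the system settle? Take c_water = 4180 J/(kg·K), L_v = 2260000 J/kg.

Setting the total heat transfer to zero:
latent heat released on condensation: 0.028×2260000 = 63280; condensate cools 100→T: 0.028×4180×(T − 100) = 117.04(T − 100); water warms: 0.25×4180×(T − 17.9) = 1045(T − 17.9)
1162 T = 63280 + 11704 + 18706 = 93690
T ≈ 80.63 °C (< 100 °C, so full condensation is consistent).

T_f ≈ 80.6 °C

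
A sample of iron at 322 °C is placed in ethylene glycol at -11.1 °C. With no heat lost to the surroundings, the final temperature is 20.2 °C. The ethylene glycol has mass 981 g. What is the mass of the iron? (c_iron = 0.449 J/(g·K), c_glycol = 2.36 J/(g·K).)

m ≈ 535 g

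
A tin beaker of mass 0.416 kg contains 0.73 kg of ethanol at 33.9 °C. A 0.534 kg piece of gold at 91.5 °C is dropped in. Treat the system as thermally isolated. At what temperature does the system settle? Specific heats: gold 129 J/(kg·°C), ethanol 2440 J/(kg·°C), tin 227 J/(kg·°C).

T_f ≈ 35.9 °C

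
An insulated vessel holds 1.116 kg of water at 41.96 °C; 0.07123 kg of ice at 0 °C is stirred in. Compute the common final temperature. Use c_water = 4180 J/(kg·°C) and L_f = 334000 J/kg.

T_f ≈ 34.6 °C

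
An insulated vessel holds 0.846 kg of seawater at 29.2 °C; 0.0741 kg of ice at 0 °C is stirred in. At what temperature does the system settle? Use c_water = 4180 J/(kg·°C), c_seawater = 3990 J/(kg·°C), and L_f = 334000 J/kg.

Energy conservation, ΣQ = 0:
latent heat to melt: 0.0741×334000 = 24749
  meltwater 0→T: 0.0741×4180×T = 309.74 T
  seawater cools: 0.846×3990×(T − 29.2) = 3375.5(T − 29.2)
3685.3 T = 98566 − 24749 = 73816
T ≈ 20.03 °C. Since T > 0 °C, the all-ice-melts assumption holds.

T_f ≈ 20.0 °C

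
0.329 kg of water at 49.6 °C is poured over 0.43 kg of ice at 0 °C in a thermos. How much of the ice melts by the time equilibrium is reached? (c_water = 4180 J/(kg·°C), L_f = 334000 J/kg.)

Cooling the water to 0 °C releases 0.329·4180·49.6 = 68211 J.
To melt every bit of ice: 0.43·334000 = 143620 J.
That's not enough to melt it all — equilibrium is at 0 °C with ice remaining.
m_melted·334000 = 68211  ⇒  m_melted ≈ 0.2042 kg.

m_melted ≈ 0.204 kg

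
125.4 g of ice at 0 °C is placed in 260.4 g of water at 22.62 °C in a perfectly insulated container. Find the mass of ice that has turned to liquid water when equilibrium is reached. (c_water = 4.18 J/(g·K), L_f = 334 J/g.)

m_melted ≈ 73.7 g

Cooling the water to 0 °C releases 260.4×4.18×22.62 = 24621 J.
Fully melting the ice requires m_ice L_f = 125.4×334 = 41884 J.
24621 J < 41884 J, so only part of the ice melts and the system sits at 0 °C.
m_melted×334 = 24621  ⇒  m_melted ≈ 73.72 g.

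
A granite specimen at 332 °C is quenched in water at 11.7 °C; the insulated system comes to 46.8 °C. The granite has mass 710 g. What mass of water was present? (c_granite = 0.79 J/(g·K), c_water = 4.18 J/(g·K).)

m ≈ 1090 g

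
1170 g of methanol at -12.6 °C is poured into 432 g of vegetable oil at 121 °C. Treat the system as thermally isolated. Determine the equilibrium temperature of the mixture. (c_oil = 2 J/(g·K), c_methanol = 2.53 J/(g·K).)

T_f ≈ 17.6 °C

Heat gained plus heat lost sum to zero:
432·2·(T − 121) + 1170·2.53·(T − (-12.6)) = 0
864(T − 121) + 2960.1(T − (-12.6)) = 0
3824.1 T = 67247
T = 67247/3824.1 ≈ 17.58 °C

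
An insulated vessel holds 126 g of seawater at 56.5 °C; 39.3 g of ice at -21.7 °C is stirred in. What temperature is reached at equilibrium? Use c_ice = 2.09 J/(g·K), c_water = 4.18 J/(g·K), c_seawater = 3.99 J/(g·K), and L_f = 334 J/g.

Let T be the final temperature. ΣQ_i = 0:
ice -21.7→0 °C: 39.3×2.09×21.7 = 1782.4
  latent heat to melt: 39.3×334 = 13126
  warm the meltwater: 164.27 T
  seawater cools: 126×3.99×(T − 56.5) = 502.74(T − 56.5)
667.01 T = 28405 − 14909 = 13496
T ≈ 20.23 °C (positive, so assuming full melt was valid).

T_f ≈ 20.2 °C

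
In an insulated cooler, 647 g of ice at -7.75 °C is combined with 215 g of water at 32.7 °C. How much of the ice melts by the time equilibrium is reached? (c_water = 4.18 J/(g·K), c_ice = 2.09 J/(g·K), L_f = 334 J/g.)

Heat available from the water dropping to 0 °C: 215·4.18·32.7 = 29387 J.
Of that, 647·2.09·7.75 = 10480 J goes to bring the ice to 0 °C, leaving 18908 J.
Fully melting the ice requires m_ice L_f = 647·334 = 216098 J.
Since 18908 < 216098 J, not all the ice melts; equilibrium is at 0 °C.
m_melt = 18908 / L_f = 56.61 g.

m_melted ≈ 56.6 g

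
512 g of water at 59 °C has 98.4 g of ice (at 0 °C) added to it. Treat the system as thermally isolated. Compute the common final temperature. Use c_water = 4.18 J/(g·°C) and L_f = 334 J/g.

T_f ≈ 36.6 °C

Energy conservation, ΣQ = 0:
melt ice: 98.4·334 = 32866; warm the meltwater: 411.31 T; water: 2140.2(T − 59)
2551.5 T = 126269 − 32866 = 93404
T ≈ 36.61 °C (positive, so assuming full melt was valid).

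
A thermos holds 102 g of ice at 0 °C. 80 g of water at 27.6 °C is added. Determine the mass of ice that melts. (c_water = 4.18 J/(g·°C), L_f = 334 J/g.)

Cooling the water to 0 °C releases 80×4.18×27.6 = 9229.4 J.
Fully melting the ice requires m_ice L_f = 102×334 = 34068 J.
That's not enough to melt it all — equilibrium is at 0 °C with ice remaining.
m_melt = 9229.4 / L_f = 27.63 g.

m_melted ≈ 27.6 g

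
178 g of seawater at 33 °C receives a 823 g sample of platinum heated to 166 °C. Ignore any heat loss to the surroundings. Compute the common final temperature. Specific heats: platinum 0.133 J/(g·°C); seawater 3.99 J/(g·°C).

Setting the total heat transfer to zero:
823×0.133×(T − 166) + 178×3.99×(T − 33) = 0
109.46(T − 166) + 710.22(T − 33) = 0
819.68 T = 41607
T ≈ 50.76 °C

T_f ≈ 50.8 °C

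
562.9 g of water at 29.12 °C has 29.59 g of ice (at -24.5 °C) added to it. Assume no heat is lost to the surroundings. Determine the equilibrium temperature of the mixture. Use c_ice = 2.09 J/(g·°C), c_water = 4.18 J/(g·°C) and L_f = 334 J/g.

T_f ≈ 23.1 °C

Sum of m c ΔT and latent-heat terms is zero:
ice -24.5→0 °C: 29.59×2.09×24.5 = 1515.2
  latent heat to melt: 29.59×334 = 9883.1
  meltwater 0→T: 29.59×4.18×T = 123.69 T
  water cools: 562.9×4.18×(T − 29.12) = 2352.9(T − 29.12)
2476.6 T = 68517 − 11398 = 57119
T ≈ 23.06 °C. Since T > 0 °C, the all-ice-melts assumption holds.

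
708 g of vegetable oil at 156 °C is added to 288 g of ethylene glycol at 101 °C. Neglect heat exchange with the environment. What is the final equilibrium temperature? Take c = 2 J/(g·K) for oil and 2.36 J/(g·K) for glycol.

Energy conservation, ΣQ = 0:
708×2×(T − 156) + 288×2.36×(T − 101) = 0
1416(T − 156) + 679.68(T − 101) = 0
2095.7 T = 289544
T = 289544 / 2095.7 = 138 °C

T_f ≈ 138.2 °C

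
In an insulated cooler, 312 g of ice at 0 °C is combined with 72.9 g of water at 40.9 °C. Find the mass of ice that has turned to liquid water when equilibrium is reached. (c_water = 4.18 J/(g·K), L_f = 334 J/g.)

m_melted ≈ 37.3 g

Cooling the water to 0 °C releases 72.9·4.18·40.9 = 12463 J.
Fully melting the ice requires m_ice L_f = 312·334 = 104208 J.
Since 12463 < 104208 J, not all the ice melts; equilibrium is at 0 °C.
m_melted·334 = 12463  ⇒  m_melted ≈ 37.31 g.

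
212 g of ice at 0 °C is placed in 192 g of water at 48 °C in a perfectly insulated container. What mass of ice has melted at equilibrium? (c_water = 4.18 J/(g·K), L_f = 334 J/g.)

m_melted ≈ 115 g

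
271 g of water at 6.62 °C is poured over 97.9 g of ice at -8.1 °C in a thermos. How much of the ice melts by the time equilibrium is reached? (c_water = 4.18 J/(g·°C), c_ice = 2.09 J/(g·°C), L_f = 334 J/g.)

Heat available from the water dropping to 0 °C: 271·4.18·6.62 = 7499 J.
Warming the ice to 0 °C takes 97.9·2.09·8.1 = 1657.3 J, leaving 5841.7 J for melting.
Fully melting the ice requires m_ice L_f = 97.9·334 = 32699 J.
Since 5841.7 < 32699 J, not all the ice melts; equilibrium is at 0 °C.
Mass melted = 5841.7/334 ≈ 17.49 g.

m_melted ≈ 17.5 g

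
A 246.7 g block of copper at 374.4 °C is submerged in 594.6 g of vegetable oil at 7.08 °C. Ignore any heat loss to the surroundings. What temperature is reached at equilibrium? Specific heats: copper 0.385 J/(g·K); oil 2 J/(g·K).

Let T be the final temperature. ΣQ_i = 0:
246.7×0.385×(T − 374.4) + 594.6×2×(T − 7.08) = 0
(94.98 + 1189.2) T = 94.98×374.4 + 1189.2×7.08
T ≈ 34.25 °C

T_f ≈ 34.2 °C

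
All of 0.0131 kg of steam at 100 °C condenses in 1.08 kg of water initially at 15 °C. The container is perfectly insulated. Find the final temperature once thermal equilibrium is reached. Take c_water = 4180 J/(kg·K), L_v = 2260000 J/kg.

Sum of m c ΔT and latent-heat terms is zero:
condense steam: −0.0131·2260000 = −29606; condensate cools 100→T: 0.0131·4180·(T − 100) = 54.76(T − 100); original water: 4514.4(T − 15)
4569.2 T = 29606 + 5475.8 + 67716 = 102798
T ≈ 22.50 °C, under the boiling point, so the assumption holds.

T_f ≈ 22.5 °C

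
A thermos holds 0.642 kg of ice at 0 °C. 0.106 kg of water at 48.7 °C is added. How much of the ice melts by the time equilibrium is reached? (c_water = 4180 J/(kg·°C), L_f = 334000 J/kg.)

Water can give up m c ΔT = 0.106·4180·48.7 = 21578 J before reaching 0 °C.
Melting all 0.642 kg of ice would need 0.642·334000 = 214428 J.
Since 21578 < 214428 J, not all the ice melts; equilibrium is at 0 °C.
m_melted·334000 = 21578  ⇒  m_melted ≈ 0.0646 kg.

m_melted ≈ 0.0646 kg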